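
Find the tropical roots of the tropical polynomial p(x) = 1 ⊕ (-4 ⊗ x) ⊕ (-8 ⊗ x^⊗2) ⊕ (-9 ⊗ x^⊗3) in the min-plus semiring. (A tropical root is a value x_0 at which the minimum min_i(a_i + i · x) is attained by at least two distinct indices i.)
Roots: {1, 4, 5}

Each tropical root is a break point of the lower envelope of the lines y = a_i + i · x (there are 4 lines, with slopes 0, 1, ..., 3). Only the lines that attain the minimum somewhere contribute to roots; other lines are dominated. Here the surviving (envelope) indices are i = 3, i = 2, i = 1, i = 0.
Intersections between consecutive envelope lines give the roots: for adjacent envelope indices i < j the intersection is x = (a_i − a_j) / (j − i). Reading off the sorted break points: {1, 4, 5}.
Verification: at each break x_0, at least two indices attain the minimum of min_i(a_i + i · x_0).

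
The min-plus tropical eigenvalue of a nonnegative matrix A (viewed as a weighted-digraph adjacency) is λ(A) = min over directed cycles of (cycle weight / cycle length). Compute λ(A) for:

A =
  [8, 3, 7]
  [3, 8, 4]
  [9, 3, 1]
λ(A) = 1

Enumerate directed cycles and compute their means (weight / length). Sample:
  cycle 0 → 0: weight = 8, length = 1, mean = 8/1 ≈ 8.000
  cycle 1 → 1: weight = 8, length = 1, mean = 8/1 ≈ 8.000
  cycle 2 → 2: weight = 1, length = 1, mean = 1/1 ≈ 1.000
  cycle 0 → 1 → 0: weight = 6, length = 2, mean = 6/2 ≈ 3.000
  cycle 0 → 2 → 0: weight = 16, length = 2, mean = 16/2 ≈ 8.000
  cycle 1 → 0 → 1: weight = 6, length = 2, mean = 6/2 ≈ 3.000
Minimum mean = 1.000, attained e.g. along the cycle 2 → 2 with weight 1 and length 1. So λ(A) = 1/1 = 1.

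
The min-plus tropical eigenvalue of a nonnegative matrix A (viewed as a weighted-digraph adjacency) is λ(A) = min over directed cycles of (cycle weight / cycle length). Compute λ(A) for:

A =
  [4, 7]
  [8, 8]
λ(A) = 4

Enumerate directed cycles and compute their means (weight / length). Sample:
  cycle 0 → 0: weight = 4, length = 1, mean = 4/1 ≈ 4.000
  cycle 1 → 1: weight = 8, length = 1, mean = 8/1 ≈ 8.000
  cycle 0 → 1 → 0: weight = 15, length = 2, mean = 15/2 ≈ 7.500
  cycle 1 → 0 → 1: weight = 15, length = 2, mean = 15/2 ≈ 7.500
Minimum mean = 4.000, attained e.g. along the cycle 0 → 0 with weight 4 and length 1. So λ(A) = 4/1 = 4.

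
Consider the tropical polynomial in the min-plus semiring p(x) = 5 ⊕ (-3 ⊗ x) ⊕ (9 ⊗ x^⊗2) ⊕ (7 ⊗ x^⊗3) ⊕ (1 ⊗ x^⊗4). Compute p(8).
p(8) = 5

A tropical monomial a ⊗ x^⊗i evaluates to a + i · x. Evaluating each term at x = 8:
  Term 0 contributes 5 + 0 · 8 = 5
  Term 1 contributes -3 + 1 · 8 = 5
  Term 2 contributes 9 + 2 · 8 = 25
  Term 3 contributes 7 + 3 · 8 = 31
  Term 4 contributes 1 + 4 · 8 = 33
p(8) = ⊕ of these = min[5, 5, 25, 31, 33] = 5.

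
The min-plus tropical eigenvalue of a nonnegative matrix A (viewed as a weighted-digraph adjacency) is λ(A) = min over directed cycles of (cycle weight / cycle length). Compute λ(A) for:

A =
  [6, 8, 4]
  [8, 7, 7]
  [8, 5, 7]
λ(A) = 17/3

Enumerate directed cycles and compute their means (weight / length). Sample:
  cycle 0 → 0: weight = 6, length = 1, mean = 6/1 ≈ 6.000
  cycle 1 → 1: weight = 7, length = 1, mean = 7/1 ≈ 7.000
  cycle 2 → 2: weight = 7, length = 1, mean = 7/1 ≈ 7.000
  cycle 0 → 1 → 0: weight = 16, length = 2, mean = 16/2 ≈ 8.000
  cycle 0 → 2 → 0: weight = 12, length = 2, mean = 12/2 ≈ 6.000
  cycle 1 → 0 → 1: weight = 16, length = 2, mean = 16/2 ≈ 8.000
Minimum mean = 5.667, attained e.g. along the cycle 0 → 2 → 1 → 0 with weight 17 and length 3. So λ(A) = 17/3 = 17/3.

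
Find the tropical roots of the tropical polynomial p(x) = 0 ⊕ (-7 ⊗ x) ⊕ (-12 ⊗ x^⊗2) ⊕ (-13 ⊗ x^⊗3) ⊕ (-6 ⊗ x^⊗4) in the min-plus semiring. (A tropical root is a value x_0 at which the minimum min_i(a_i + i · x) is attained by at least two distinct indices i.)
Roots: {-7, 1, 5, 7}

Each tropical root is a break point of the lower envelope of the lines y = a_i + i · x (there are 5 lines, with slopes 0, 1, ..., 4). Only the lines that attain the minimum somewhere contribute to roots; other lines are dominated. Here the surviving (envelope) indices are i = 4, i = 3, i = 2, i = 1, i = 0.
Intersections between consecutive envelope lines give the roots: for adjacent envelope indices i < j the intersection is x = (a_i − a_j) / (j − i). Reading off the sorted break points: {-7, 1, 5, 7}.
Verification: at each break x_0, at least two indices attain the minimum of min_i(a_i + i · x_0).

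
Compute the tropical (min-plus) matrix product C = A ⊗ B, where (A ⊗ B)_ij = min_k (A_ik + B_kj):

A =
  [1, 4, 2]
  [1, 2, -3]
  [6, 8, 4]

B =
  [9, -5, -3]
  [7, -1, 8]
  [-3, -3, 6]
A ⊗ B =
  [-1, -4, -2]
  [-6, -6, -2]
  [1, 1, 3]

Apply the min-plus product entry-by-entry:
  C[0][0] = min over k of (A[0][0] + B[0][0] = 1 + 9 = 10, A[0][1] + B[1][0] = 4 + 7 = 11, A[0][2] + B[2][0] = 2 + -3 = -1) = -1 (attained at k = 2)
  C[0][1] = min over k of (A[0][0] + B[0][1] = 1 + -5 = -4, A[0][1] + B[1][1] = 4 + -1 = 3, A[0][2] + B[2][1] = 2 + -3 = -1) = -4 (attained at k = 0)
  C[0][2] = min over k of (A[0][0] + B[0][2] = 1 + -3 = -2, A[0][1] + B[1][2] = 4 + 8 = 12, A[0][2] + B[2][2] = 2 + 6 = 8) = -2 (attained at k = 0)
  C[1][0] = min over k of (A[1][0] + B[0][0] = 1 + 9 = 10, A[1][1] + B[1][0] = 2 + 7 = 9, A[1][2] + B[2][0] = -3 + -3 = -6) = -6 (attained at k = 2)
  C[1][1] = min over k of (A[1][0] + B[0][1] = 1 + -5 = -4, A[1][1] + B[1][1] = 2 + -1 = 1, A[1][2] + B[2][1] = -3 + -3 = -6) = -6 (attained at k = 2)
  C[1][2] = min over k of (A[1][0] + B[0][2] = 1 + -3 = -2, A[1][1] + B[1][2] = 2 + 8 = 10, A[1][2] + B[2][2] = -3 + 6 = 3) = -2 (attained at k = 0)
  C[2][0] = min over k of (A[2][0] + B[0][0] = 6 + 9 = 15, A[2][1] + B[1][0] = 8 + 7 = 15, A[2][2] + B[2][0] = 4 + -3 = 1) = 1 (attained at k = 2)
  C[2][1] = min over k of (A[2][0] + B[0][1] = 6 + -5 = 1, A[2][1] + B[1][1] = 8 + -1 = 7, A[2][2] + B[2][1] = 4 + -3 = 1) = 1 (attained at k = 0)
  C[2][2] = min over k of (A[2][0] + B[0][2] = 6 + -3 = 3, A[2][1] + B[1][2] = 8 + 8 = 16, A[2][2] + B[2][2] = 4 + 6 = 10) = 3 (attained at k = 0)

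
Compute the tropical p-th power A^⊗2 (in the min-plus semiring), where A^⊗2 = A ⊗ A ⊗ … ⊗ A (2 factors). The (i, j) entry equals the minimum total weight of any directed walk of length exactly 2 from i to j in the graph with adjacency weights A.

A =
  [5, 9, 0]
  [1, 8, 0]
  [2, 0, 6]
A^⊗2 =
  [2, 0, 5]
  [2, 0, 1]
  [1, 6, 0]

Each entry (A^⊗2)_ij equals the minimum over all length-2 walks i = v_0 → v_1 → … → v_2 = j of Σ_t A[v_t][v_{t+1}]. For example, for (i, j) = (0, 2) we minimise over 3 possible intermediate vertex sequences; the minimum is 5, attained along the walk 0 → 0 → 2.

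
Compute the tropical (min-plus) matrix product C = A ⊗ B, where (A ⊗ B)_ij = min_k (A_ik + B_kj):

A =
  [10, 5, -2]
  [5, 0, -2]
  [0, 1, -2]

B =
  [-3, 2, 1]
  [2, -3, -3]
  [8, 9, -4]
A ⊗ B =
  [6, 2, -6]
  [2, -3, -6]
  [-3, -2, -6]

Apply the min-plus product entry-by-entry:
  C[0][0] = min over k of (A[0][0] + B[0][0] = 10 + -3 = 7, A[0][1] + B[1][0] = 5 + 2 = 7, A[0][2] + B[2][0] = -2 + 8 = 6) = 6 (attained at k = 2)
  C[0][1] = min over k of (A[0][0] + B[0][1] = 10 + 2 = 12, A[0][1] + B[1][1] = 5 + -3 = 2, A[0][2] + B[2][1] = -2 + 9 = 7) = 2 (attained at k = 1)
  C[0][2] = min over k of (A[0][0] + B[0][2] = 10 + 1 = 11, A[0][1] + B[1][2] = 5 + -3 = 2, A[0][2] + B[2][2] = -2 + -4 = -6) = -6 (attained at k = 2)
  C[1][0] = min over k of (A[1][0] + B[0][0] = 5 + -3 = 2, A[1][1] + B[1][0] = 0 + 2 = 2, A[1][2] + B[2][0] = -2 + 8 = 6) = 2 (attained at k = 0)
  C[1][1] = min over k of (A[1][0] + B[0][1] = 5 + 2 = 7, A[1][1] + B[1][1] = 0 + -3 = -3, A[1][2] + B[2][1] = -2 + 9 = 7) = -3 (attained at k = 1)
  C[1][2] = min over k of (A[1][0] + B[0][2] = 5 + 1 = 6, A[1][1] + B[1][2] = 0 + -3 = -3, A[1][2] + B[2][2] = -2 + -4 = -6) = -6 (attained at k = 2)
  C[2][0] = min over k of (A[2][0] + B[0][0] = 0 + -3 = -3, A[2][1] + B[1][0] = 1 + 2 = 3, A[2][2] + B[2][0] = -2 + 8 = 6) = -3 (attained at k = 0)
  C[2][1] = min over k of (A[2][0] + B[0][1] = 0 + 2 = 2, A[2][1] + B[1][1] = 1 + -3 = -2, A[2][2] + B[2][1] = -2 + 9 = 7) = -2 (attained at k = 1)
  C[2][2] = min over k of (A[2][0] + B[0][2] = 0 + 1 = 1, A[2][1] + B[1][2] = 1 + -3 = -2, A[2][2] + B[2][2] = -2 + -4 = -6) = -6 (attained at k = 2)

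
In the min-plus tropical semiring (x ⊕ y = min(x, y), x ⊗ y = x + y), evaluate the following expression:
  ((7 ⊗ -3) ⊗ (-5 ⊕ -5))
((7 ⊗ -3) ⊗ (-5 ⊕ -5)) = -1

Expand innermost to outermost. Recall ⊕ takes the minimum of its arguments and ⊗ takes their sum. Working out the expression ((7 ⊗ -3) ⊗ (-5 ⊕ -5)) gives -1.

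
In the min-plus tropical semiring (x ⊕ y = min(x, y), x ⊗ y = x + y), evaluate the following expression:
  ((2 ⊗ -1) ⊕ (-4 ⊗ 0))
((2 ⊗ -1) ⊕ (-4 ⊗ 0)) = -4

Expand innermost to outermost. Recall ⊕ takes the minimum of its arguments and ⊗ takes their sum. Working out the expression ((2 ⊗ -1) ⊕ (-4 ⊗ 0)) gives -4.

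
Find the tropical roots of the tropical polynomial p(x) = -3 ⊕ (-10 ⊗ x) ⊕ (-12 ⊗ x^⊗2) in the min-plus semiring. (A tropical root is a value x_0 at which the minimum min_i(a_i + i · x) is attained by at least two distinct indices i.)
Roots: {2, 7}

Each tropical root is a break point of the lower envelope of the lines y = a_i + i · x (there are 3 lines, with slopes 0, 1, ..., 2). Only the lines that attain the minimum somewhere contribute to roots; other lines are dominated. Here the surviving (envelope) indices are i = 2, i = 1, i = 0.
Intersections between consecutive envelope lines give the roots: for adjacent envelope indices i < j the intersection is x = (a_i − a_j) / (j − i). Reading off the sorted break points: {2, 7}.
Verification: at each break x_0, at least two indices attain the minimum of min_i(a_i + i · x_0).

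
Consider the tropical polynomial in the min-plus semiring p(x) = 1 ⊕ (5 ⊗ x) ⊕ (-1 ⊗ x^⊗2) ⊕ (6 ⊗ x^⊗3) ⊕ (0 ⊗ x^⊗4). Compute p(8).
p(8) = 1

A tropical monomial a ⊗ x^⊗i evaluates to a + i · x. Evaluating each term at x = 8:
  Term 0 contributes 1 + 0 · 8 = 1
  Term 1 contributes 5 + 1 · 8 = 13
  Term 2 contributes -1 + 2 · 8 = 15
  Term 3 contributes 6 + 3 · 8 = 30
  Term 4 contributes 0 + 4 · 8 = 32
p(8) = ⊕ of these = min[1, 13, 15, 30, 32] = 1.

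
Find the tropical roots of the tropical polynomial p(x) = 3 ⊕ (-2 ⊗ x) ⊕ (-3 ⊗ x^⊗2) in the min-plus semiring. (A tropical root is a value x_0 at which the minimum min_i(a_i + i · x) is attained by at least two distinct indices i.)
Roots: {1, 5}

Each tropical root is a break point of the lower envelope of the lines y = a_i + i · x (there are 3 lines, with slopes 0, 1, ..., 2). Only the lines that attain the minimum somewhere contribute to roots; other lines are dominated. Here the surviving (envelope) indices are i = 2, i = 1, i = 0.
Intersections between consecutive envelope lines give the roots: for adjacent envelope indices i < j the intersection is x = (a_i − a_j) / (j − i). Reading off the sorted break points: {1, 5}.
Verification: at each break x_0, at least two indices attain the minimum of min_i(a_i + i · x_0).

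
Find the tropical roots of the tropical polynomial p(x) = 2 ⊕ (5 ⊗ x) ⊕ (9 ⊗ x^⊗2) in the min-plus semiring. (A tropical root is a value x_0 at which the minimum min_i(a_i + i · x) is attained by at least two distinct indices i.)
Roots: {-4, -3}

Each tropical root is a break point of the lower envelope of the lines y = a_i + i · x (there are 3 lines, with slopes 0, 1, ..., 2). Only the lines that attain the minimum somewhere contribute to roots; other lines are dominated. Here the surviving (envelope) indices are i = 2, i = 1, i = 0.
Intersections between consecutive envelope lines give the roots: for adjacent envelope indices i < j the intersection is x = (a_i − a_j) / (j − i). Reading off the sorted break points: {-4, -3}.
Verification: at each break x_0, at least two indices attain the minimum of min_i(a_i + i · x_0).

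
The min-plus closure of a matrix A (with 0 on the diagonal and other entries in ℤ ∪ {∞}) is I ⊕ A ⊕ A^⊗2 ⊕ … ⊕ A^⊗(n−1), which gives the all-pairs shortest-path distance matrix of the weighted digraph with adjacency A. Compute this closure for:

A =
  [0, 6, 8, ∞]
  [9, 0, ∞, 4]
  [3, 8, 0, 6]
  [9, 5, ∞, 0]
Closure =
  [0, 6, 8, 10]
  [9, 0, 17, 4]
  [3, 8, 0, 6]
  [9, 5, 17, 0]

This is the Floyd-Warshall all-pairs shortest-path computation. For each intermediate vertex k = 0, 1, …, 3, update dist[i][j] ← min(dist[i][j], dist[i][k] + dist[k][j]). The final matrix gives, for each (i, j), the minimum total weight of any directed path from i to j (possibly empty when i = j).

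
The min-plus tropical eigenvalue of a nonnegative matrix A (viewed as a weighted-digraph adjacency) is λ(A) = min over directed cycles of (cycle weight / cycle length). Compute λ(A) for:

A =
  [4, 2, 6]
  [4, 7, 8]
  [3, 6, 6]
λ(A) = 3

Enumerate directed cycles and compute their means (weight / length). Sample:
  cycle 0 → 0: weight = 4, length = 1, mean = 4/1 ≈ 4.000
  cycle 1 → 1: weight = 7, length = 1, mean = 7/1 ≈ 7.000
  cycle 2 → 2: weight = 6, length = 1, mean = 6/1 ≈ 6.000
  cycle 0 → 1 → 0: weight = 6, length = 2, mean = 6/2 ≈ 3.000
  cycle 0 → 2 → 0: weight = 9, length = 2, mean = 9/2 ≈ 4.500
  cycle 1 → 0 → 1: weight = 6, length = 2, mean = 6/2 ≈ 3.000
Minimum mean = 3.000, attained e.g. along the cycle 0 → 1 → 0 with weight 6 and length 2. So λ(A) = 6/2 = 3.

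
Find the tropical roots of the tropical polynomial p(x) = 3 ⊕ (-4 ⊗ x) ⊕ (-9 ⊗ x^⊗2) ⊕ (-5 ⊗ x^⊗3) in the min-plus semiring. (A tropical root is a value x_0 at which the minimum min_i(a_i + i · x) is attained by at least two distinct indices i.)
Roots: {-4, 5, 7}

Each tropical root is a break point of the lower envelope of the lines y = a_i + i · x (there are 4 lines, with slopes 0, 1, ..., 3). Only the lines that attain the minimum somewhere contribute to roots; other lines are dominated. Here the surviving (envelope) indices are i = 3, i = 2, i = 1, i = 0.
Intersections between consecutive envelope lines give the roots: for adjacent envelope indices i < j the intersection is x = (a_i − a_j) / (j − i). Reading off the sorted break points: {-4, 5, 7}.
Verification: at each break x_0, at least two indices attain the minimum of min_i(a_i + i · x_0).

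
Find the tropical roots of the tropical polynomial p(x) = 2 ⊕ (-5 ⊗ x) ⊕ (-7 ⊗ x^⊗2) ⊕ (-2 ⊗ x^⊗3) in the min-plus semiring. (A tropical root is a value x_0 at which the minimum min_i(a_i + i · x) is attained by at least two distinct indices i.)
Roots: {-5, 2, 7}

Each tropical root is a break point of the lower envelope of the lines y = a_i + i · x (there are 4 lines, with slopes 0, 1, ..., 3). Only the lines that attain the minimum somewhere contribute to roots; other lines are dominated. Here the surviving (envelope) indices are i = 3, i = 2, i = 1, i = 0.
Intersections between consecutive envelope lines give the roots: for adjacent envelope indices i < j the intersection is x = (a_i − a_j) / (j − i). Reading off the sorted break points: {-5, 2, 7}.
Verification: at each break x_0, at least two indices attain the minimum of min_i(a_i + i · x_0).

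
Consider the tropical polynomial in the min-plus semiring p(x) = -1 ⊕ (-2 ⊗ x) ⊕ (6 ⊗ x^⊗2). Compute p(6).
p(6) = -1

A tropical monomial a ⊗ x^⊗i evaluates to a + i · x. Evaluating each term at x = 6:
  Term 0 contributes -1 + 0 · 6 = -1
  Term 1 contributes -2 + 1 · 6 = 4
  Term 2 contributes 6 + 2 · 6 = 18
p(6) = ⊕ of these = min[-1, 4, 18] = -1.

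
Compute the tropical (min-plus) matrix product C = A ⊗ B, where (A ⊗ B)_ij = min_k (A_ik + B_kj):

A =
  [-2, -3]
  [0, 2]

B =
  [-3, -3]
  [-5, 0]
A ⊗ B =
  [-8, -5]
  [-3, -3]

Apply the min-plus product entry-by-entry:
  C[0][0] = min over k of (A[0][0] + B[0][0] = -2 + -3 = -5, A[0][1] + B[1][0] = -3 + -5 = -8) = -8 (attained at k = 1)
  C[0][1] = min over k of (A[0][0] + B[0][1] = -2 + -3 = -5, A[0][1] + B[1][1] = -3 + 0 = -3) = -5 (attained at k = 0)
  C[1][0] = min over k of (A[1][0] + B[0][0] = 0 + -3 = -3, A[1][1] + B[1][0] = 2 + -5 = -3) = -3 (attained at k = 0)
  C[1][1] = min over k of (A[1][0] + B[0][1] = 0 + -3 = -3, A[1][1] + B[1][1] = 2 + 0 = 2) = -3 (attained at k = 0)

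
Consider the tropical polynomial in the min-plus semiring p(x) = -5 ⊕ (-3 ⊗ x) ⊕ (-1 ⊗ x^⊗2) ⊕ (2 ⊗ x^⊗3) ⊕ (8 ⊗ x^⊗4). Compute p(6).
p(6) = -5

A tropical monomial a ⊗ x^⊗i evaluates to a + i · x. Evaluating each term at x = 6:
  Term 0 contributes -5 + 0 · 6 = -5
  Term 1 contributes -3 + 1 · 6 = 3
  Term 2 contributes -1 + 2 · 6 = 11
  Term 3 contributes 2 + 3 · 6 = 20
  Term 4 contributes 8 + 4 · 6 = 32
p(6) = ⊕ of these = min[-5, 3, 11, 20, 32] = -5.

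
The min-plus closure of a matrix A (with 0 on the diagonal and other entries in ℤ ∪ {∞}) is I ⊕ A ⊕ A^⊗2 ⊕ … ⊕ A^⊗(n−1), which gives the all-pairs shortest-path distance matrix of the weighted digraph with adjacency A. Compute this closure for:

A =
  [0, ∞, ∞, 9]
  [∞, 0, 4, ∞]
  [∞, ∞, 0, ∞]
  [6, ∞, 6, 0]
Closure =
  [0, ∞, 15, 9]
  [∞, 0, 4, ∞]
  [∞, ∞, 0, ∞]
  [6, ∞, 6, 0]

This is the Floyd-Warshall all-pairs shortest-path computation. For each intermediate vertex k = 0, 1, …, 3, update dist[i][j] ← min(dist[i][j], dist[i][k] + dist[k][j]). The final matrix gives, for each (i, j), the minimum total weight of any directed path from i to j (possibly empty when i = j).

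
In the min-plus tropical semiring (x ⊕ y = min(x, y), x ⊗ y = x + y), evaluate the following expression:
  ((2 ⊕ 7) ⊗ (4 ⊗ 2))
((2 ⊕ 7) ⊗ (4 ⊗ 2)) = 8

Expand innermost to outermost. Recall ⊕ takes the minimum of its arguments and ⊗ takes their sum. Working out the expression ((2 ⊕ 7) ⊗ (4 ⊗ 2)) gives 8.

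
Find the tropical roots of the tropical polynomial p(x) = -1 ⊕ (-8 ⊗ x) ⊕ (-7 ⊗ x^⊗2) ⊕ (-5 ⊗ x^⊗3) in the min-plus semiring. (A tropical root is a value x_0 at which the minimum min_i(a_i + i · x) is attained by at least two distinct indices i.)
Roots: {-2, -1, 7}

Each tropical root is a break point of the lower envelope of the lines y = a_i + i · x (there are 4 lines, with slopes 0, 1, ..., 3). Only the lines that attain the minimum somewhere contribute to roots; other lines are dominated. Here the surviving (envelope) indices are i = 3, i = 2, i = 1, i = 0.
Intersections between consecutive envelope lines give the roots: for adjacent envelope indices i < j the intersection is x = (a_i − a_j) / (j − i). Reading off the sorted break points: {-2, -1, 7}.
Verification: at each break x_0, at least two indices attain the minimum of min_i(a_i + i · x_0).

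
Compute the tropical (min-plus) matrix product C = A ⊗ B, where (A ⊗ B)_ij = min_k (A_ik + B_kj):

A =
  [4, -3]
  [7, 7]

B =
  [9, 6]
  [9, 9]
A ⊗ B =
  [6, 6]
  [16, 13]

Apply the min-plus product entry-by-entry:
  C[0][0] = min over k of (A[0][0] + B[0][0] = 4 + 9 = 13, A[0][1] + B[1][0] = -3 + 9 = 6) = 6 (attained at k = 1)
  C[0][1] = min over k of (A[0][0] + B[0][1] = 4 + 6 = 10, A[0][1] + B[1][1] = -3 + 9 = 6) = 6 (attained at k = 1)
  C[1][0] = min over k of (A[1][0] + B[0][0] = 7 + 9 = 16, A[1][1] + B[1][0] = 7 + 9 = 16) = 16 (attained at k = 0)
  C[1][1] = min over k of (A[1][0] + B[0][1] = 7 + 6 = 13, A[1][1] + B[1][1] = 7 + 9 = 16) = 13 (attained at k = 0)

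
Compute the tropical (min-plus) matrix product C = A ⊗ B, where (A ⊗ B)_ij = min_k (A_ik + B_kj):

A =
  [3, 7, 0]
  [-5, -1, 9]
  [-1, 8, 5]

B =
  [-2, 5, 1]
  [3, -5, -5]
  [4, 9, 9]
A ⊗ B =
  [1, 2, 2]
  [-7, -6, -6]
  [-3, 3, 0]

Apply the min-plus product entry-by-entry:
  C[0][0] = min over k of (A[0][0] + B[0][0] = 3 + -2 = 1, A[0][1] + B[1][0] = 7 + 3 = 10, A[0][2] + B[2][0] = 0 + 4 = 4) = 1 (attained at k = 0)
  C[0][1] = min over k of (A[0][0] + B[0][1] = 3 + 5 = 8, A[0][1] + B[1][1] = 7 + -5 = 2, A[0][2] + B[2][1] = 0 + 9 = 9) = 2 (attained at k = 1)
  C[0][2] = min over k of (A[0][0] + B[0][2] = 3 + 1 = 4, A[0][1] + B[1][2] = 7 + -5 = 2, A[0][2] + B[2][2] = 0 + 9 = 9) = 2 (attained at k = 1)
  C[1][0] = min over k of (A[1][0] + B[0][0] = -5 + -2 = -7, A[1][1] + B[1][0] = -1 + 3 = 2, A[1][2] + B[2][0] = 9 + 4 = 13) = -7 (attained at k = 0)
  C[1][1] = min over k of (A[1][0] + B[0][1] = -5 + 5 = 0, A[1][1] + B[1][1] = -1 + -5 = -6, A[1][2] + B[2][1] = 9 + 9 = 18) = -6 (attained at k = 1)
  C[1][2] = min over k of (A[1][0] + B[0][2] = -5 + 1 = -4, A[1][1] + B[1][2] = -1 + -5 = -6, A[1][2] + B[2][2] = 9 + 9 = 18) = -6 (attained at k = 1)
  C[2][0] = min over k of (A[2][0] + B[0][0] = -1 + -2 = -3, A[2][1] + B[1][0] = 8 + 3 = 11, A[2][2] + B[2][0] = 5 + 4 = 9) = -3 (attained at k = 0)
  C[2][1] = min over k of (A[2][0] + B[0][1] = -1 + 5 = 4, A[2][1] + B[1][1] = 8 + -5 = 3, A[2][2] + B[2][1] = 5 + 9 = 14) = 3 (attained at k = 1)
  C[2][2] = min over k of (A[2][0] + B[0][2] = -1 + 1 = 0, A[2][1] + B[1][2] = 8 + -5 = 3, A[2][2] + B[2][2] = 5 + 9 = 14) = 0 (attained at k = 0)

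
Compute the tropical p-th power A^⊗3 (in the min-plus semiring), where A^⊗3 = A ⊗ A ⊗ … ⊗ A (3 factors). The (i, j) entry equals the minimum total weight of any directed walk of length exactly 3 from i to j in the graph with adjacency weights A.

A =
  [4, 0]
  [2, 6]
A^⊗3 =
  [6, 2]
  [4, 6]

Each entry (A^⊗3)_ij equals the minimum over all length-3 walks i = v_0 → v_1 → … → v_3 = j of Σ_t A[v_t][v_{t+1}]. For example, for (i, j) = (0, 1) we minimise over 4 possible intermediate vertex sequences; the minimum is 2, attained along the walk 0 → 1 → 0 → 1.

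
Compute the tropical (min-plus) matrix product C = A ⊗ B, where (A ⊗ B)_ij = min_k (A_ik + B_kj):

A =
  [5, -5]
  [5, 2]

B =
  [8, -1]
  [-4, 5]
A ⊗ B =
  [-9, 0]
  [-2, 4]

Apply the min-plus product entry-by-entry:
  C[0][0] = min over k of (A[0][0] + B[0][0] = 5 + 8 = 13, A[0][1] + B[1][0] = -5 + -4 = -9) = -9 (attained at k = 1)
  C[0][1] = min over k of (A[0][0] + B[0][1] = 5 + -1 = 4, A[0][1] + B[1][1] = -5 + 5 = 0) = 0 (attained at k = 1)
  C[1][0] = min over k of (A[1][0] + B[0][0] = 5 + 8 = 13, A[1][1] + B[1][0] = 2 + -4 = -2) = -2 (attained at k = 1)
  C[1][1] = min over k of (A[1][0] + B[0][1] = 5 + -1 = 4, A[1][1] + B[1][1] = 2 + 5 = 7) = 4 (attained at k = 0)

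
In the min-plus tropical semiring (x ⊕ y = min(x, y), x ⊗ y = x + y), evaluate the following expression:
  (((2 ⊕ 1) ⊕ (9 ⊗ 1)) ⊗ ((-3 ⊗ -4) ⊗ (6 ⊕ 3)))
(((2 ⊕ 1) ⊕ (9 ⊗ 1)) ⊗ ((-3 ⊗ -4) ⊗ (6 ⊕ 3))) = -3

Expand innermost to outermost. Recall ⊕ takes the minimum of its arguments and ⊗ takes their sum. Working out the expression (((2 ⊕ 1) ⊕ (9 ⊗ 1)) ⊗ ((-3 ⊗ -4) ⊗ (6 ⊕ 3))) gives -3.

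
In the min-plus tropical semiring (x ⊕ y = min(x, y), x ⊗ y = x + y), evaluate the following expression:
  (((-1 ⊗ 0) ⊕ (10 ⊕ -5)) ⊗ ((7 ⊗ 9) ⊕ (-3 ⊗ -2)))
(((-1 ⊗ 0) ⊕ (10 ⊕ -5)) ⊗ ((7 ⊗ 9) ⊕ (-3 ⊗ -2))) = -10

Expand innermost to outermost. Recall ⊕ takes the minimum of its arguments and ⊗ takes their sum. Working out the expression (((-1 ⊗ 0) ⊕ (10 ⊕ -5)) ⊗ ((7 ⊗ 9) ⊕ (-3 ⊗ -2))) gives -10.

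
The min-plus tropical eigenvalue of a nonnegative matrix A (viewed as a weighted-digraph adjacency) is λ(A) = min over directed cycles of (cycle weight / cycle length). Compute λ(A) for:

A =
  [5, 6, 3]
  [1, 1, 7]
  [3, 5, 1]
λ(A) = 1

Enumerate directed cycles and compute their means (weight / length). Sample:
  cycle 0 → 0: weight = 5, length = 1, mean = 5/1 ≈ 5.000
  cycle 1 → 1: weight = 1, length = 1, mean = 1/1 ≈ 1.000
  cycle 2 → 2: weight = 1, length = 1, mean = 1/1 ≈ 1.000
  cycle 0 → 1 → 0: weight = 7, length = 2, mean = 7/2 ≈ 3.500
  cycle 0 → 2 → 0: weight = 6, length = 2, mean = 6/2 ≈ 3.000
  cycle 1 → 0 → 1: weight = 7, length = 2, mean = 7/2 ≈ 3.500
Minimum mean = 1.000, attained e.g. along the cycle 1 → 1 with weight 1 and length 1. So λ(A) = 1/1 = 1.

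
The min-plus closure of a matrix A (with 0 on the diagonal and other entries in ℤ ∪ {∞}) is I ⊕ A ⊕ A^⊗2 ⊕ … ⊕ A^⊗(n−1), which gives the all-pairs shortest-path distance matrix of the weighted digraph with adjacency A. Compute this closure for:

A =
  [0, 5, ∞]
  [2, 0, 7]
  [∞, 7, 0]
Closure =
  [0, 5, 12]
  [2, 0, 7]
  [9, 7, 0]

This is the Floyd-Warshall all-pairs shortest-path computation. For each intermediate vertex k = 0, 1, …, 2, update dist[i][j] ← min(dist[i][j], dist[i][k] + dist[k][j]). The final matrix gives, for each (i, j), the minimum total weight of any directed path from i to j (possibly empty when i = j).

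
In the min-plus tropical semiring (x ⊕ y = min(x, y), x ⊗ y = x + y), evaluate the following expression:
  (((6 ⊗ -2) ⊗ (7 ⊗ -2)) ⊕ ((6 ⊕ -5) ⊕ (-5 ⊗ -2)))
(((6 ⊗ -2) ⊗ (7 ⊗ -2)) ⊕ ((6 ⊕ -5) ⊕ (-5 ⊗ -2))) = -7

Expand innermost to outermost. Recall ⊕ takes the minimum of its arguments and ⊗ takes their sum. Working out the expression (((6 ⊗ -2) ⊗ (7 ⊗ -2)) ⊕ ((6 ⊕ -5) ⊕ (-5 ⊗ -2))) gives -7.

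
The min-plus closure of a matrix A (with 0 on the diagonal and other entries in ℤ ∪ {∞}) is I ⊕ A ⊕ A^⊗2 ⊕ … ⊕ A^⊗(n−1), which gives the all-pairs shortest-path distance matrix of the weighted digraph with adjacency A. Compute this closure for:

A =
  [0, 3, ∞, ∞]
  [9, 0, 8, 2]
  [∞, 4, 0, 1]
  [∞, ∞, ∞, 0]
Closure =
  [0, 3, 11, 5]
  [9, 0, 8, 2]
  [13, 4, 0, 1]
  [∞, ∞, ∞, 0]

This is the Floyd-Warshall all-pairs shortest-path computation. For each intermediate vertex k = 0, 1, …, 3, update dist[i][j] ← min(dist[i][j], dist[i][k] + dist[k][j]). The final matrix gives, for each (i, j), the minimum total weight of any directed path from i to j (possibly empty when i = j).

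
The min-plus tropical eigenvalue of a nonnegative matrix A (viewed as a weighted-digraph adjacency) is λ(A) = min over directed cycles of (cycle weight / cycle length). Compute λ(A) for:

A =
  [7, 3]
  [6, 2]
λ(A) = 2

Enumerate directed cycles and compute their means (weight / length). Sample:
  cycle 0 → 0: weight = 7, length = 1, mean = 7/1 ≈ 7.000
  cycle 1 → 1: weight = 2, length = 1, mean = 2/1 ≈ 2.000
  cycle 0 → 1 → 0: weight = 9, length = 2, mean = 9/2 ≈ 4.500
  cycle 1 → 0 → 1: weight = 9, length = 2, mean = 9/2 ≈ 4.500
Minimum mean = 2.000, attained e.g. along the cycle 1 → 1 with weight 2 and length 1. So λ(A) = 2/1 = 2.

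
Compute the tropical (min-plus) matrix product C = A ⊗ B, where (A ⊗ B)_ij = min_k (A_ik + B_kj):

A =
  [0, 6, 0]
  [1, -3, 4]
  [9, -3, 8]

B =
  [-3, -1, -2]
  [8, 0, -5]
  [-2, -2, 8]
A ⊗ B =
  [-3, -2, -2]
  [-2, -3, -8]
  [5, -3, -8]

Apply the min-plus product entry-by-entry:
  C[0][0] = min over k of (A[0][0] + B[0][0] = 0 + -3 = -3, A[0][1] + B[1][0] = 6 + 8 = 14, A[0][2] + B[2][0] = 0 + -2 = -2) = -3 (attained at k = 0)
  C[0][1] = min over k of (A[0][0] + B[0][1] = 0 + -1 = -1, A[0][1] + B[1][1] = 6 + 0 = 6, A[0][2] + B[2][1] = 0 + -2 = -2) = -2 (attained at k = 2)
  C[0][2] = min over k of (A[0][0] + B[0][2] = 0 + -2 = -2, A[0][1] + B[1][2] = 6 + -5 = 1, A[0][2] + B[2][2] = 0 + 8 = 8) = -2 (attained at k = 0)
  C[1][0] = min over k of (A[1][0] + B[0][0] = 1 + -3 = -2, A[1][1] + B[1][0] = -3 + 8 = 5, A[1][2] + B[2][0] = 4 + -2 = 2) = -2 (attained at k = 0)
  C[1][1] = min over k of (A[1][0] + B[0][1] = 1 + -1 = 0, A[1][1] + B[1][1] = -3 + 0 = -3, A[1][2] + B[2][1] = 4 + -2 = 2) = -3 (attained at k = 1)
  C[1][2] = min over k of (A[1][0] + B[0][2] = 1 + -2 = -1, A[1][1] + B[1][2] = -3 + -5 = -8, A[1][2] + B[2][2] = 4 + 8 = 12) = -8 (attained at k = 1)
  C[2][0] = min over k of (A[2][0] + B[0][0] = 9 + -3 = 6, A[2][1] + B[1][0] = -3 + 8 = 5, A[2][2] + B[2][0] = 8 + -2 = 6) = 5 (attained at k = 1)
  C[2][1] = min over k of (A[2][0] + B[0][1] = 9 + -1 = 8, A[2][1] + B[1][1] = -3 + 0 = -3, A[2][2] + B[2][1] = 8 + -2 = 6) = -3 (attained at k = 1)
  C[2][2] = min over k of (A[2][0] + B[0][2] = 9 + -2 = 7, A[2][1] + B[1][2] = -3 + -5 = -8, A[2][2] + B[2][2] = 8 + 8 = 16) = -8 (attained at k = 1)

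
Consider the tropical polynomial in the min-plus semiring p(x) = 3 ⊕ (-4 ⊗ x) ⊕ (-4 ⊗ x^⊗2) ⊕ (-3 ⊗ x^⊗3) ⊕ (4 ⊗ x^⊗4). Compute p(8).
p(8) = 3

A tropical monomial a ⊗ x^⊗i evaluates to a + i · x. Evaluating each term at x = 8:
  Term 0 contributes 3 + 0 · 8 = 3
  Term 1 contributes -4 + 1 · 8 = 4
  Term 2 contributes -4 + 2 · 8 = 12
  Term 3 contributes -3 + 3 · 8 = 21
  Term 4 contributes 4 + 4 · 8 = 36
p(8) = ⊕ of these = min[3, 4, 12, 21, 36] = 3.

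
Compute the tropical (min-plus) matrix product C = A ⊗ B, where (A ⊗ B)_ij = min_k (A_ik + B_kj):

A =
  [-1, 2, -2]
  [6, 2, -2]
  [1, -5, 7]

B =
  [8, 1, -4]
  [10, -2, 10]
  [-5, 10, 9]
A ⊗ B =
  [-7, 0, -5]
  [-7, 0, 2]
  [2, -7, -3]

Apply the min-plus product entry-by-entry:
  C[0][0] = min over k of (A[0][0] + B[0][0] = -1 + 8 = 7, A[0][1] + B[1][0] = 2 + 10 = 12, A[0][2] + B[2][0] = -2 + -5 = -7) = -7 (attained at k = 2)
  C[0][1] = min over k of (A[0][0] + B[0][1] = -1 + 1 = 0, A[0][1] + B[1][1] = 2 + -2 = 0, A[0][2] + B[2][1] = -2 + 10 = 8) = 0 (attained at k = 0)
  C[0][2] = min over k of (A[0][0] + B[0][2] = -1 + -4 = -5, A[0][1] + B[1][2] = 2 + 10 = 12, A[0][2] + B[2][2] = -2 + 9 = 7) = -5 (attained at k = 0)
  C[1][0] = min over k of (A[1][0] + B[0][0] = 6 + 8 = 14, A[1][1] + B[1][0] = 2 + 10 = 12, A[1][2] + B[2][0] = -2 + -5 = -7) = -7 (attained at k = 2)
  C[1][1] = min over k of (A[1][0] + B[0][1] = 6 + 1 = 7, A[1][1] + B[1][1] = 2 + -2 = 0, A[1][2] + B[2][1] = -2 + 10 = 8) = 0 (attained at k = 1)
  C[1][2] = min over k of (A[1][0] + B[0][2] = 6 + -4 = 2, A[1][1] + B[1][2] = 2 + 10 = 12, A[1][2] + B[2][2] = -2 + 9 = 7) = 2 (attained at k = 0)
  C[2][0] = min over k of (A[2][0] + B[0][0] = 1 + 8 = 9, A[2][1] + B[1][0] = -5 + 10 = 5, A[2][2] + B[2][0] = 7 + -5 = 2) = 2 (attained at k = 2)
  C[2][1] = min over k of (A[2][0] + B[0][1] = 1 + 1 = 2, A[2][1] + B[1][1] = -5 + -2 = -7, A[2][2] + B[2][1] = 7 + 10 = 17) = -7 (attained at k = 1)
  C[2][2] = min over k of (A[2][0] + B[0][2] = 1 + -4 = -3, A[2][1] + B[1][2] = -5 + 10 = 5, A[2][2] + B[2][2] = 7 + 9 = 16) = -3 (attained at k = 0)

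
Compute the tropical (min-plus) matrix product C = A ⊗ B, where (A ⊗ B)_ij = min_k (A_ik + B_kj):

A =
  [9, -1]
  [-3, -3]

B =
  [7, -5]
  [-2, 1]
A ⊗ B =
  [-3, 0]
  [-5, -8]

Apply the min-plus product entry-by-entry:
  C[0][0] = min over k of (A[0][0] + B[0][0] = 9 + 7 = 16, A[0][1] + B[1][0] = -1 + -2 = -3) = -3 (attained at k = 1)
  C[0][1] = min over k of (A[0][0] + B[0][1] = 9 + -5 = 4, A[0][1] + B[1][1] = -1 + 1 = 0) = 0 (attained at k = 1)
  C[1][0] = min over k of (A[1][0] + B[0][0] = -3 + 7 = 4, A[1][1] + B[1][0] = -3 + -2 = -5) = -5 (attained at k = 1)
  C[1][1] = min over k of (A[1][0] + B[0][1] = -3 + -5 = -8, A[1][1] + B[1][1] = -3 + 1 = -2) = -8 (attained at k = 0)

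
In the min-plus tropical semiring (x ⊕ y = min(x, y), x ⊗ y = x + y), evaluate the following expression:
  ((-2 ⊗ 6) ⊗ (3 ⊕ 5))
((-2 ⊗ 6) ⊗ (3 ⊕ 5)) = 7

Expand innermost to outermost. Recall ⊕ takes the minimum of its arguments and ⊗ takes their sum. Working out the expression ((-2 ⊗ 6) ⊗ (3 ⊕ 5)) gives 7.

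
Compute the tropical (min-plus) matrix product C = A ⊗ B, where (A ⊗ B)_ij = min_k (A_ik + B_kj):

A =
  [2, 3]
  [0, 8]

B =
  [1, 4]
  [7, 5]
A ⊗ B =
  [3, 6]
  [1, 4]

Apply the min-plus product entry-by-entry:
  C[0][0] = min over k of (A[0][0] + B[0][0] = 2 + 1 = 3, A[0][1] + B[1][0] = 3 + 7 = 10) = 3 (attained at k = 0)
  C[0][1] = min over k of (A[0][0] + B[0][1] = 2 + 4 = 6, A[0][1] + B[1][1] = 3 + 5 = 8) = 6 (attained at k = 0)
  C[1][0] = min over k of (A[1][0] + B[0][0] = 0 + 1 = 1, A[1][1] + B[1][0] = 8 + 7 = 15) = 1 (attained at k = 0)
  C[1][1] = min over k of (A[1][0] + B[0][1] = 0 + 4 = 4, A[1][1] + B[1][1] = 8 + 5 = 13) = 4 (attained at k = 0)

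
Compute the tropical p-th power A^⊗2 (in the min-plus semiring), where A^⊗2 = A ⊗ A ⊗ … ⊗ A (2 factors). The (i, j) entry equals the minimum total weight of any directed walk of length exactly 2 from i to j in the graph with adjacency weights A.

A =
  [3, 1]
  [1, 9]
A^⊗2 =
  [2, 4]
  [4, 2]

Each entry (A^⊗2)_ij equals the minimum over all length-2 walks i = v_0 → v_1 → … → v_2 = j of Σ_t A[v_t][v_{t+1}]. For example, for (i, j) = (0, 1) we minimise over 2 possible intermediate vertex sequences; the minimum is 4, attained along the walk 0 → 0 → 1.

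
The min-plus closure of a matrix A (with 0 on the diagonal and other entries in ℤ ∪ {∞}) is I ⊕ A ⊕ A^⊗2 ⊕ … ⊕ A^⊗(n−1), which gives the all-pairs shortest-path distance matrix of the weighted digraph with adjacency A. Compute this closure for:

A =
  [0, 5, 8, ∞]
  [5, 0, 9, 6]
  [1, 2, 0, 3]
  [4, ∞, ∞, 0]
Closure =
  [0, 5, 8, 11]
  [5, 0, 9, 6]
  [1, 2, 0, 3]
  [4, 9, 12, 0]

This is the Floyd-Warshall all-pairs shortest-path computation. For each intermediate vertex k = 0, 1, …, 3, update dist[i][j] ← min(dist[i][j], dist[i][k] + dist[k][j]). The final matrix gives, for each (i, j), the minimum total weight of any directed path from i to j (possibly empty when i = j).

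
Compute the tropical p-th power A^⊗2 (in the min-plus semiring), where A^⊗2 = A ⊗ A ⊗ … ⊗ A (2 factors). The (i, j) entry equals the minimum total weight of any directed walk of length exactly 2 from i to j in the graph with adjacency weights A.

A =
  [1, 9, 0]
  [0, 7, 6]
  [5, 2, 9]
A^⊗2 =
  [2, 2, 1]
  [1, 8, 0]
  [2, 9, 5]

Each entry (A^⊗2)_ij equals the minimum over all length-2 walks i = v_0 → v_1 → … → v_2 = j of Σ_t A[v_t][v_{t+1}]. For example, for (i, j) = (0, 2) we minimise over 3 possible intermediate vertex sequences; the minimum is 1, attained along the walk 0 → 0 → 2.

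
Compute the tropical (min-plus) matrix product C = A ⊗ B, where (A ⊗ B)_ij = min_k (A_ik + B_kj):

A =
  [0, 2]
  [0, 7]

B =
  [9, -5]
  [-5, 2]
A ⊗ B =
  [-3, -5]
  [2, -5]

Apply the min-plus product entry-by-entry:
  C[0][0] = min over k of (A[0][0] + B[0][0] = 0 + 9 = 9, A[0][1] + B[1][0] = 2 + -5 = -3) = -3 (attained at k = 1)
  C[0][1] = min over k of (A[0][0] + B[0][1] = 0 + -5 = -5, A[0][1] + B[1][1] = 2 + 2 = 4) = -5 (attained at k = 0)
  C[1][0] = min over k of (A[1][0] + B[0][0] = 0 + 9 = 9, A[1][1] + B[1][0] = 7 + -5 = 2) = 2 (attained at k = 1)
  C[1][1] = min over k of (A[1][0] + B[0][1] = 0 + -5 = -5, A[1][1] + B[1][1] = 7 + 2 = 9) = -5 (attained at k = 0)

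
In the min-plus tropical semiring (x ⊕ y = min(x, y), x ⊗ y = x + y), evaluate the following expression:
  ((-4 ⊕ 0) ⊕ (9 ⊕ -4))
((-4 ⊕ 0) ⊕ (9 ⊕ -4)) = -4

Expand innermost to outermost. Recall ⊕ takes the minimum of its arguments and ⊗ takes their sum. Working out the expression ((-4 ⊕ 0) ⊕ (9 ⊕ -4)) gives -4.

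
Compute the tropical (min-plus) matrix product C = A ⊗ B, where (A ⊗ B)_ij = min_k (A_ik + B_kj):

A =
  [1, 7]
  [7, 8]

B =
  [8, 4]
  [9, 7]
A ⊗ B =
  [9, 5]
  [15, 11]

Apply the min-plus product entry-by-entry:
  C[0][0] = min over k of (A[0][0] + B[0][0] = 1 + 8 = 9, A[0][1] + B[1][0] = 7 + 9 = 16) = 9 (attained at k = 0)
  C[0][1] = min over k of (A[0][0] + B[0][1] = 1 + 4 = 5, A[0][1] + B[1][1] = 7 + 7 = 14) = 5 (attained at k = 0)
  C[1][0] = min over k of (A[1][0] + B[0][0] = 7 + 8 = 15, A[1][1] + B[1][0] = 8 + 9 = 17) = 15 (attained at k = 0)
  C[1][1] = min over k of (A[1][0] + B[0][1] = 7 + 4 = 11, A[1][1] + B[1][1] = 8 + 7 = 15) = 11 (attained at k = 0)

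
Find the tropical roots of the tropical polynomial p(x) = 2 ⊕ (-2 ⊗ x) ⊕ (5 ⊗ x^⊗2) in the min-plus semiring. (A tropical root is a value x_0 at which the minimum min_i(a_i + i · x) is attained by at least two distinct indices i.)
Roots: {-7, 4}

Each tropical root is a break point of the lower envelope of the lines y = a_i + i · x (there are 3 lines, with slopes 0, 1, ..., 2). Only the lines that attain the minimum somewhere contribute to roots; other lines are dominated. Here the surviving (envelope) indices are i = 2, i = 1, i = 0.
Intersections between consecutive envelope lines give the roots: for adjacent envelope indices i < j the intersection is x = (a_i − a_j) / (j − i). Reading off the sorted break points: {-7, 4}.
Verification: at each break x_0, at least two indices attain the minimum of min_i(a_i + i · x_0).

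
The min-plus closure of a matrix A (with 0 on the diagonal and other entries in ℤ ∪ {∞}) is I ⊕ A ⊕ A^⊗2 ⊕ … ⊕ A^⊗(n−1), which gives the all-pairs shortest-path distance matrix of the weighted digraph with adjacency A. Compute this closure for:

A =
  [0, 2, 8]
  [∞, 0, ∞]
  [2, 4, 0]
Closure =
  [0, 2, 8]
  [∞, 0, ∞]
  [2, 4, 0]

This is the Floyd-Warshall all-pairs shortest-path computation. For each intermediate vertex k = 0, 1, …, 2, update dist[i][j] ← min(dist[i][j], dist[i][k] + dist[k][j]). The final matrix gives, for each (i, j), the minimum total weight of any directed path from i to j (possibly empty when i = j).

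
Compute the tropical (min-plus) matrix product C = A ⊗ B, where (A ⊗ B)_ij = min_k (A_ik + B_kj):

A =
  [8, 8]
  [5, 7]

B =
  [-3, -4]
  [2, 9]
A ⊗ B =
  [5, 4]
  [2, 1]

Apply the min-plus product entry-by-entry:
  C[0][0] = min over k of (A[0][0] + B[0][0] = 8 + -3 = 5, A[0][1] + B[1][0] = 8 + 2 = 10) = 5 (attained at k = 0)
  C[0][1] = min over k of (A[0][0] + B[0][1] = 8 + -4 = 4, A[0][1] + B[1][1] = 8 + 9 = 17) = 4 (attained at k = 0)
  C[1][0] = min over k of (A[1][0] + B[0][0] = 5 + -3 = 2, A[1][1] + B[1][0] = 7 + 2 = 9) = 2 (attained at k = 0)
  C[1][1] = min over k of (A[1][0] + B[0][1] = 5 + -4 = 1, A[1][1] + B[1][1] = 7 + 9 = 16) = 1 (attained at k = 0)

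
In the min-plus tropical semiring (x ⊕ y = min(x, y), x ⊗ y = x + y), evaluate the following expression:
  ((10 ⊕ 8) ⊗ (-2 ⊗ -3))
((10 ⊕ 8) ⊗ (-2 ⊗ -3)) = 3

Expand innermost to outermost. Recall ⊕ takes the minimum of its arguments and ⊗ takes their sum. Working out the expression ((10 ⊕ 8) ⊗ (-2 ⊗ -3)) gives 3.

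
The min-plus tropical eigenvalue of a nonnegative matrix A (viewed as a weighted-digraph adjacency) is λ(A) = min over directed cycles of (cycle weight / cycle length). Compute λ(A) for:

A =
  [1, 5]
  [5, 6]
λ(A) = 1

Enumerate directed cycles and compute their means (weight / length). Sample:
  cycle 0 → 0: weight = 1, length = 1, mean = 1/1 ≈ 1.000
  cycle 1 → 1: weight = 6, length = 1, mean = 6/1 ≈ 6.000
  cycle 0 → 1 → 0: weight = 10, length = 2, mean = 10/2 ≈ 5.000
  cycle 1 → 0 → 1: weight = 10, length = 2, mean = 10/2 ≈ 5.000
Minimum mean = 1.000, attained e.g. along the cycle 0 → 0 with weight 1 and length 1. So λ(A) = 1/1 = 1.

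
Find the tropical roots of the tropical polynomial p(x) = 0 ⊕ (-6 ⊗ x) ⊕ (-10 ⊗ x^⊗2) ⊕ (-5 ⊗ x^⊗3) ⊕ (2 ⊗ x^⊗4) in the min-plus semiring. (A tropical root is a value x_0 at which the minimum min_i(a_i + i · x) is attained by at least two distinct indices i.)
Roots: {-7, -5, 4, 6}

Each tropical root is a break point of the lower envelope of the lines y = a_i + i · x (there are 5 lines, with slopes 0, 1, ..., 4). Only the lines that attain the minimum somewhere contribute to roots; other lines are dominated. Here the surviving (envelope) indices are i = 4, i = 3, i = 2, i = 1, i = 0.
Intersections between consecutive envelope lines give the roots: for adjacent envelope indices i < j the intersection is x = (a_i − a_j) / (j − i). Reading off the sorted break points: {-7, -5, 4, 6}.
Verification: at each break x_0, at least two indices attain the minimum of min_i(a_i + i · x_0).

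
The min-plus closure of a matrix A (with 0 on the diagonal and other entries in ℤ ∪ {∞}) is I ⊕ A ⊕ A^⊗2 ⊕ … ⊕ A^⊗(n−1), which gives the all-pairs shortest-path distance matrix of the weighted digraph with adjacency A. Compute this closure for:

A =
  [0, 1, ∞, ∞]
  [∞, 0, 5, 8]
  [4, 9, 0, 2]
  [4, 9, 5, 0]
Closure =
  [0, 1, 6, 8]
  [9, 0, 5, 7]
  [4, 5, 0, 2]
  [4, 5, 5, 0]

This is the Floyd-Warshall all-pairs shortest-path computation. For each intermediate vertex k = 0, 1, …, 3, update dist[i][j] ← min(dist[i][j], dist[i][k] + dist[k][j]). The final matrix gives, for each (i, j), the minimum total weight of any directed path from i to j (possibly empty when i = j).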